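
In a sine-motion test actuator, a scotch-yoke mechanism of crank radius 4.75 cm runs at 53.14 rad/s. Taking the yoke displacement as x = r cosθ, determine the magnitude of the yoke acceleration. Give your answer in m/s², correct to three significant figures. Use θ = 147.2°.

113

ω = 53.14 rad/s
x = r cosθ ⇒ ẍ = −rω² cosθ (ω constant).
|a| = rω²|cosθ| = 0.0475·(53.14)²·|cos 147.2°| = 112.75 m/s².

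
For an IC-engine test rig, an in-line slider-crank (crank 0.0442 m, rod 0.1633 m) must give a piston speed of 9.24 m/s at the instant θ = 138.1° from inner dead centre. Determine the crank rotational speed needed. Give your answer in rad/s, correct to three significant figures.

394

For an in-line slider-crank, |v_piston| = rω|sinθ|·[1 + r cosθ/√(L² − r² sin²θ)].
With r = 0.0442 m, L = 0.1633 m, θ = 138.1°: the bracketed kinematic factor |dx/dθ| = 0.023472 m.
ω = v/|dx/dθ| = 9.24/0.023472 = 393.66 rad/s.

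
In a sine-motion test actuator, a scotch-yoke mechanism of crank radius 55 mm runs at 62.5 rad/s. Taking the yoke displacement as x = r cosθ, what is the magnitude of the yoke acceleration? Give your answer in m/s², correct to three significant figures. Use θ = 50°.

138

ω = 62.5 rad/s
x = r cosθ ⇒ ẍ = −rω² cosθ (ω constant).
|a| = rω²|cosθ| = 0.055·(62.5)²·|cos 50°| = 138.1 m/s².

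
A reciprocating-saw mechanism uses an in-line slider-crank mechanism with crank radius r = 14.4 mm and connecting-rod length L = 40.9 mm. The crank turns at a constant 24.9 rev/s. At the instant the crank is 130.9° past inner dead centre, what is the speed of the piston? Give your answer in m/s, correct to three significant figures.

1.30

ω = 2π·24.9 = 156.5 rad/s
For an in-line slider-crank, x = r cosθ + √(L² − r² sin²θ), so v = −rω sinθ·[1 + r cosθ/√(L² − r² sin²θ)].
With r = 0.0144 m, L = 0.0409 m, θ = 130.9°: √(L² − r² sin²θ) = 0.039425 m.
v = −0.0144·156.5·0.75585·[1 + 0.0144·-0.65474/0.039425] = -1.2956 m/s.
|v| = 1.2956 m/s.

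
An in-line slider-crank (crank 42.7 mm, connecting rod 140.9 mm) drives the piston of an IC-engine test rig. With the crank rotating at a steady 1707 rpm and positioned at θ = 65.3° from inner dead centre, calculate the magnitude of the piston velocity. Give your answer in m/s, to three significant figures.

ω = 2π·1707/60 = 178.8 rad/s
For an in-line slider-crank, x = r cosθ + √(L² − r² sin²θ), so v = −rω sinθ·[1 + r cosθ/√(L² − r² sin²θ)].
With r = 0.0427 m, L = 0.1409 m, θ = 65.3°: √(L² − r² sin²θ) = 0.13545 m.
v = −0.0427·178.8·0.90851·[1 + 0.0427·0.41787/0.13545] = -7.848 m/s.
|v| = 7.848 m/s.

7.85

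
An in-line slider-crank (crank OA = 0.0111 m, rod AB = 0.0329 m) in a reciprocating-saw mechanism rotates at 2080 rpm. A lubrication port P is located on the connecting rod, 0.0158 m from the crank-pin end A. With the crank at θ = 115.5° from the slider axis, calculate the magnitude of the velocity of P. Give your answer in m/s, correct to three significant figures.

ω = 217.8 rad/s.  Crank-pin speed |V_A| = rω = 2.4178 m/s, perpendicular to OA.
Rod angle: sinφ = −(r/L) sinθ ⇒ φ = -17.729°; ω_rod = −rω cosθ/√(L²−r²sin²θ) = +33.215 rad/s.
V_P = V_A + ω_rod × AP, with AP = 0.0158 m along the rod.
Components: V_Px = −rω sinθ − a·ω_rod·sinφ = -2.0224 m/s;  V_Py = rω cosθ + a·ω_rod·cosφ = -0.541 m/s.
|V_P| = √(V_Px² + V_Py²) = 2.0935 m/s.

2.09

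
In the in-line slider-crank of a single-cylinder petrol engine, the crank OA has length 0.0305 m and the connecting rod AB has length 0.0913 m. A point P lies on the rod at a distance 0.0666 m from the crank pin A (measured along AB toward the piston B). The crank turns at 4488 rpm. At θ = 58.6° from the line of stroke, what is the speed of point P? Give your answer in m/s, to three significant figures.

ω = 470 rad/s.  Crank-pin speed |V_A| = rω = 14.334 m/s, perpendicular to OA.
Rod angle: sinφ = −(r/L) sinθ ⇒ φ = -16.567°; ω_rod = −rω cosθ/√(L²−r²sin²θ) = -85.344 rad/s.
V_P = V_A + ω_rod × AP, with AP = 0.0666 m along the rod.
Components: V_Px = −rω sinθ − a·ω_rod·sinφ = -13.856 m/s;  V_Py = rω cosθ + a·ω_rod·cosφ = +2.0205 m/s.
|V_P| = √(V_Px² + V_Py²) = 14.002 m/s.

14.0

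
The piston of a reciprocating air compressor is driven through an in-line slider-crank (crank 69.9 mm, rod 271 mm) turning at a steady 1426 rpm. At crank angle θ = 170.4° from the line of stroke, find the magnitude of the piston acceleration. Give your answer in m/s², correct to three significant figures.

1160

ω = 2π·1426/60 = 149.3 rad/s
x(θ) = r cosθ + √(L² − r² sin²θ); with ω constant, a = ω²·d²x/dθ².
d²x/dθ² = −r cosθ − r²(cos2θ)/√u − r⁴ sin²2θ/(4u^{3/2}),  u = L² − r² sin²θ = 0.0733051 m².
Substituting r = 0.0699 m, L = 0.271 m, θ = 170.4°: d²x/dθ² = +0.051846 m.
a = ω²·d²x/dθ² = (149.3)²·(+0.051846) = +1156.1 m/s²;  |a| = 1156.1 m/s².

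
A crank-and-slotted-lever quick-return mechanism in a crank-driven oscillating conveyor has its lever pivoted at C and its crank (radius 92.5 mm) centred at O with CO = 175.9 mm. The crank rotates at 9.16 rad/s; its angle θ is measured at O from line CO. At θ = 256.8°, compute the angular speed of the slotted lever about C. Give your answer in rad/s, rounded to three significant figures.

1.38

ω = 9.16 rad/s
Crank pin A relative to C: A = (d + r cosθ, r sinθ); lever angle φ = atan2(r sinθ, d + r cosθ).
Differentiating tanφ: φ̇ = rω(d cosθ + r)/(d² + r² + 2dr cosθ).
d² + r² + 2dr cosθ = |CA|² = 0.0320662 m²;  d cosθ + r = +0.052333 m.
|ω_lever| = |0.0925·9.16·+0.052333| / 0.0320662 = 1.3828 rad/s.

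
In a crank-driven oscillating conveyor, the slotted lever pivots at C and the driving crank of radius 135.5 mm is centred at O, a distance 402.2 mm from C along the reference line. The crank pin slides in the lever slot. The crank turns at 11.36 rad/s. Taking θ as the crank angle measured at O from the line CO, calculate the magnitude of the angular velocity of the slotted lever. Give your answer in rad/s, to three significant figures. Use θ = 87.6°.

ω = 11.36 rad/s
Crank pin A relative to C: A = (d + r cosθ, r sinθ); lever angle φ = atan2(r sinθ, d + r cosθ).
Differentiating tanφ: φ̇ = rω(d cosθ + r)/(d² + r² + 2dr cosθ).
d² + r² + 2dr cosθ = |CA|² = 0.184689 m²;  d cosθ + r = +0.15234 m.
|ω_lever| = |0.1355·11.36·+0.15234| / 0.184689 = 1.2697 rad/s.

1.27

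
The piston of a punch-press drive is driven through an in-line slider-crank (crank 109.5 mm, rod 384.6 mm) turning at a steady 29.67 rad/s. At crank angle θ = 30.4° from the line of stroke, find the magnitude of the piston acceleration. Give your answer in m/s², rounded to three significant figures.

ω = 29.67 rad/s
x(θ) = r cosθ + √(L² − r² sin²θ); with ω constant, a = ω²·d²x/dθ².
d²x/dθ² = −r cosθ − r²(cos2θ)/√u − r⁴ sin²2θ/(4u^{3/2}),  u = L² − r² sin²θ = 0.144847 m².
Substituting r = 0.1095 m, L = 0.3846 m, θ = 30.4°: d²x/dθ² = -0.11031 m.
a = ω²·d²x/dθ² = (29.67)²·(-0.11031) = -97.109 m/s²;  |a| = 97.109 m/s².

97.1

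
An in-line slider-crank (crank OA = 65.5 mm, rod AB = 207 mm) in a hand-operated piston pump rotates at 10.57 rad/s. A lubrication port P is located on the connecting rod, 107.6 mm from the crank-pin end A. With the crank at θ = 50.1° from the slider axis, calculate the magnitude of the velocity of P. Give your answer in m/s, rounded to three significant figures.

0.626

ω = 10.57 rad/s.  Crank-pin speed |V_A| = rω = 0.69234 m/s, perpendicular to OA.
Rod angle: sinφ = −(r/L) sinθ ⇒ φ = -14.049°; ω_rod = −rω cosθ/√(L²−r²sin²θ) = -2.2116 rad/s.
V_P = V_A + ω_rod × AP, with AP = 0.1076 m along the rod.
Components: V_Px = −rω sinθ − a·ω_rod·sinφ = -0.5889 m/s;  V_Py = rω cosθ + a·ω_rod·cosφ = +0.21325 m/s.
|V_P| = √(V_Px² + V_Py²) = 0.62632 m/s.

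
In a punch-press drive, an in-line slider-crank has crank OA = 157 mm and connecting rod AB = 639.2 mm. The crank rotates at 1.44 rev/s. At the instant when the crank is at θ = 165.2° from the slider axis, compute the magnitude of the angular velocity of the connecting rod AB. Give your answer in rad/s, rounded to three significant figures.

ω = 9.048 rad/s (converted from 1.44 rev/s).
The rod makes angle φ with the slider axis where L sinφ = r sinθ; differentiating, L cosφ·φ̇ = r ω cosθ.
L cosφ = √(L² − r² sin²θ) = 0.63794 m.
|ω_rod| = r ω |cosθ| / √(L² − r² sin²θ) = 0.157·9.048·0.96682/0.63794 = 2.1528 rad/s.

2.15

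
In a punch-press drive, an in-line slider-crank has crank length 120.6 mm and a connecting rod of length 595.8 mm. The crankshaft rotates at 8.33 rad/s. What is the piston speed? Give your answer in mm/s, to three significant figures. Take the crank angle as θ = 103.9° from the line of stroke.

ω = 8.33 rad/s
For an in-line slider-crank, x = r cosθ + √(L² − r² sin²θ), so v = −rω sinθ·[1 + r cosθ/√(L² − r² sin²θ)].
With r = 0.1206 m, L = 0.5958 m, θ = 103.9°: √(L² − r² sin²θ) = 0.58419 m.
v = −0.1206·8.33·0.97072·[1 + 0.1206·-0.24023/0.58419] = -0.92682 m/s.
|v| = 0.92682 m/s = 926.82 mm/s.

927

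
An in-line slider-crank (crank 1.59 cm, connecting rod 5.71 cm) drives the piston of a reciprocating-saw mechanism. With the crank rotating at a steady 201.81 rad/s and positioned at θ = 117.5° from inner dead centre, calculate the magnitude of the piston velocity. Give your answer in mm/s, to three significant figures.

2470

ω = 201.8 rad/s
For an in-line slider-crank, x = r cosθ + √(L² − r² sin²θ), so v = −rω sinθ·[1 + r cosθ/√(L² − r² sin²θ)].
With r = 0.0159 m, L = 0.0571 m, θ = 117.5°: √(L² − r² sin²θ) = 0.055331 m.
v = −0.0159·201.8·0.88701·[1 + 0.0159·-0.46175/0.055331] = -2.4686 m/s.
|v| = 2.4686 m/s = 2468.6 mm/s.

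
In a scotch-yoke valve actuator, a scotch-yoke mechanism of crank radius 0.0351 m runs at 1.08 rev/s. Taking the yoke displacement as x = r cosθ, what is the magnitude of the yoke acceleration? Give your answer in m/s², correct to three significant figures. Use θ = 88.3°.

0.0479

ω = 6.786 rad/s (from 1.08 rev/s).
x = r cosθ ⇒ ẍ = −rω² cosθ (ω constant).
|a| = rω²|cosθ| = 0.0351·(6.786)²·|cos 88.3°| = 0.047949 m/s².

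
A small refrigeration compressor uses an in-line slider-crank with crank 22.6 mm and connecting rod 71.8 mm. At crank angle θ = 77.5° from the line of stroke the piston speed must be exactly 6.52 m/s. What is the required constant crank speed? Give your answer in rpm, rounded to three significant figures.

For an in-line slider-crank, |v_piston| = rω|sinθ|·[1 + r cosθ/√(L² − r² sin²θ)].
With r = 0.0226 m, L = 0.0718 m, θ = 77.5°: the bracketed kinematic factor |dx/dθ| = 0.023644 m.
ω = v/|dx/dθ| = 6.52/0.023644 = 275.76 rad/s.
N = 60ω/(2π) = 2633.3 rpm.

2630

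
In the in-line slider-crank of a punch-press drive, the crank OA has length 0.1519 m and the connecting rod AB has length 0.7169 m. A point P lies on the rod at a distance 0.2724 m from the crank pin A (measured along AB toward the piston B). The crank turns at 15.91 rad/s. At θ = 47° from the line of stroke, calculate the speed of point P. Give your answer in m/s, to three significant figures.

2.13

ω = 15.91 rad/s.  Crank-pin speed |V_A| = rω = 2.4167 m/s, perpendicular to OA.
Rod angle: sinφ = −(r/L) sinθ ⇒ φ = -8.915°; ω_rod = −rω cosθ/√(L²−r²sin²θ) = -2.3272 rad/s.
V_P = V_A + ω_rod × AP, with AP = 0.2724 m along the rod.
Components: V_Px = −rω sinθ − a·ω_rod·sinφ = -1.8657 m/s;  V_Py = rω cosθ + a·ω_rod·cosφ = +1.0219 m/s.
|V_P| = √(V_Px² + V_Py²) = 2.1273 m/s.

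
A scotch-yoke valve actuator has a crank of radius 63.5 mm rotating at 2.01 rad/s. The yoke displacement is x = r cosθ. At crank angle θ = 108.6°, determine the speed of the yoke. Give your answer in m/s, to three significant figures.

ω = 2.01 rad/s
x = r cosθ ⇒ ẋ = −rω sinθ.
|v| = rω|sinθ| = 0.0635·2.01·|sin 108.6°| = 0.12097 m/s.

0.121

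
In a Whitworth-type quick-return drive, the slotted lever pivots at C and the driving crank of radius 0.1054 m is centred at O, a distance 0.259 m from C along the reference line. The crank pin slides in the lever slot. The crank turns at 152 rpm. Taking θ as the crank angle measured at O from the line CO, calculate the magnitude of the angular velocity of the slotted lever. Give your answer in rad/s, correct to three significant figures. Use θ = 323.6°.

4.31

ω = 15.92 rad/s (from 152 rpm).
Crank pin A relative to C: A = (d + r cosθ, r sinθ); lever angle φ = atan2(r sinθ, d + r cosθ).
Differentiating tanφ: φ̇ = rω(d cosθ + r)/(d² + r² + 2dr cosθ).
d² + r² + 2dr cosθ = |CA|² = 0.122135 m²;  d cosθ + r = +0.31387 m.
|ω_lever| = |0.1054·15.92·+0.31387| / 0.122135 = 4.3114 rad/s.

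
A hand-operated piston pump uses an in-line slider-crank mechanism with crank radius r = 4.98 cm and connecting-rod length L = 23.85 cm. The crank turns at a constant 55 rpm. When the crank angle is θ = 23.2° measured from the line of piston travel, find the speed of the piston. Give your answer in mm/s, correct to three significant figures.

135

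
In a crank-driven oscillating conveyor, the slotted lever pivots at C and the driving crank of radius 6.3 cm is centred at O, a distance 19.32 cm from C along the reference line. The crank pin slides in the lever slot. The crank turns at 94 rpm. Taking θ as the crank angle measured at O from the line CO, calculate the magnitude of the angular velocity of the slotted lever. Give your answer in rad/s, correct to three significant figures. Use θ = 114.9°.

0.366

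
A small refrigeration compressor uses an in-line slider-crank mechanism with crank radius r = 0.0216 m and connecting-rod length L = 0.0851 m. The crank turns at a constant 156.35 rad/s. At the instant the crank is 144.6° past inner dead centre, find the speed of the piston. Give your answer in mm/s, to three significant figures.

1550

ω = 156.3 rad/s
For an in-line slider-crank, x = r cosθ + √(L² − r² sin²θ), so v = −rω sinθ·[1 + r cosθ/√(L² − r² sin²θ)].
With r = 0.0216 m, L = 0.0851 m, θ = 144.6°: √(L² − r² sin²θ) = 0.084175 m.
v = −0.0216·156.3·0.57928·[1 + 0.0216·-0.81513/0.084175] = -1.5471 m/s.
|v| = 1.5471 m/s = 1547.1 mm/s.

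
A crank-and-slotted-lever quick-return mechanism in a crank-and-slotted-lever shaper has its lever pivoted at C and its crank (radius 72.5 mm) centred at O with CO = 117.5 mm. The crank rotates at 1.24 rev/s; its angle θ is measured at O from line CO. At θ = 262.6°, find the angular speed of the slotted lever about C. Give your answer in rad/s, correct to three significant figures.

ω = 7.791 rad/s (from 1.24 rev/s).
Crank pin A relative to C: A = (d + r cosθ, r sinθ); lever angle φ = atan2(r sinθ, d + r cosθ).
Differentiating tanφ: φ̇ = rω(d cosθ + r)/(d² + r² + 2dr cosθ).
d² + r² + 2dr cosθ = |CA|² = 0.0168681 m²;  d cosθ + r = +0.057367 m.
|ω_lever| = |0.0725·7.791·+0.057367| / 0.0168681 = 1.921 rad/s.

1.92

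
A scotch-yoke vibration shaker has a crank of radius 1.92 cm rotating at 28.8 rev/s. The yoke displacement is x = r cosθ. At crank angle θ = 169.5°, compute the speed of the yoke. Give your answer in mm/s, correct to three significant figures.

ω = 181 rad/s (from 28.8 rev/s).
x = r cosθ ⇒ ẋ = −rω sinθ.
|v| = rω|sinθ| = 0.0192·181·|sin 169.5°| = 0.63315 m/s = 633.15 mm/s.

633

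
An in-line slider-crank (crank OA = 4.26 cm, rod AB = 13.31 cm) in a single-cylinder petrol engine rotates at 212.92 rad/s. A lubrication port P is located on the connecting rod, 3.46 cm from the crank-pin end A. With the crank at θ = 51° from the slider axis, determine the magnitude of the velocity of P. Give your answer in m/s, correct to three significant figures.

8.55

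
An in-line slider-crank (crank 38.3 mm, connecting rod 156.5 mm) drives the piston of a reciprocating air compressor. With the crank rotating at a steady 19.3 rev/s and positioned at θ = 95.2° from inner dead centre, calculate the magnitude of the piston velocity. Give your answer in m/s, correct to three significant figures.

ω = 2π·19.3 = 121.3 rad/s
For an in-line slider-crank, x = r cosθ + √(L² − r² sin²θ), so v = −rω sinθ·[1 + r cosθ/√(L² − r² sin²θ)].
With r = 0.0383 m, L = 0.1565 m, θ = 95.2°: √(L² − r² sin²θ) = 0.15178 m.
v = −0.0383·121.3·0.99588·[1 + 0.0383·-0.09063/0.15178] = -4.5196 m/s.
|v| = 4.5196 m/s.

4.52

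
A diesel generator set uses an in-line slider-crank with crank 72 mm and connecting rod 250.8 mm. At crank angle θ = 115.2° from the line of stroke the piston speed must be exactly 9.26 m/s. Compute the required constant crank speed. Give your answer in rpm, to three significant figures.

For an in-line slider-crank, |v_piston| = rω|sinθ|·[1 + r cosθ/√(L² − r² sin²θ)].
With r = 0.072 m, L = 0.2508 m, θ = 115.2°: the bracketed kinematic factor |dx/dθ| = 0.056901 m.
ω = v/|dx/dθ| = 9.26/0.056901 = 162.74 rad/s.
N = 60ω/(2π) = 1554 rpm.

1550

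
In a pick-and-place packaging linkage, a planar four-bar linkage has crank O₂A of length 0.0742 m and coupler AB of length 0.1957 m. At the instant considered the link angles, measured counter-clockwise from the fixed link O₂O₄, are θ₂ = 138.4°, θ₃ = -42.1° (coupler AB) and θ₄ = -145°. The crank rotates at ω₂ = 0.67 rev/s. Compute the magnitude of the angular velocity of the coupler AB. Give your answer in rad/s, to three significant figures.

1.59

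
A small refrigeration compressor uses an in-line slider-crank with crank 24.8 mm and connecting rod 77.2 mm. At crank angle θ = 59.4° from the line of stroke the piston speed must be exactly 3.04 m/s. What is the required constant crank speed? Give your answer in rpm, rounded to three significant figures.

For an in-line slider-crank, |v_piston| = rω|sinθ|·[1 + r cosθ/√(L² − r² sin²θ)].
With r = 0.0248 m, L = 0.0772 m, θ = 59.4°: the bracketed kinematic factor |dx/dθ| = 0.024979 m.
ω = v/|dx/dθ| = 3.04/0.024979 = 121.7 rad/s.
N = 60ω/(2π) = 1162.2 rpm.

1160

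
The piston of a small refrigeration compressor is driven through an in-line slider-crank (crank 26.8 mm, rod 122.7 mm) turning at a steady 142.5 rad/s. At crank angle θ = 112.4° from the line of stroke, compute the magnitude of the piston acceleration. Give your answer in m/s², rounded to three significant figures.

293

ω = 142.5 rad/s
x(θ) = r cosθ + √(L² − r² sin²θ); with ω constant, a = ω²·d²x/dθ².
d²x/dθ² = −r cosθ − r²(cos2θ)/√u − r⁴ sin²2θ/(4u^{3/2}),  u = L² − r² sin²θ = 0.0144413 m².
Substituting r = 0.0268 m, L = 0.1227 m, θ = 112.4°: d²x/dθ² = +0.014417 m.
a = ω²·d²x/dθ² = (142.5)²·(+0.014417) = +292.75 m/s²;  |a| = 292.75 m/s².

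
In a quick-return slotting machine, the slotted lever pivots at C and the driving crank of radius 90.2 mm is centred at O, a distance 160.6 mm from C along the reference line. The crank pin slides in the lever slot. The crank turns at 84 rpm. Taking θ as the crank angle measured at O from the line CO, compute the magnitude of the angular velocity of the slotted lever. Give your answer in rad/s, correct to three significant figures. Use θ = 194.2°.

8.90

ω = 8.796 rad/s (from 84 rpm).
Crank pin A relative to C: A = (d + r cosθ, r sinθ); lever angle φ = atan2(r sinθ, d + r cosθ).
Differentiating tanφ: φ̇ = rω(d cosθ + r)/(d² + r² + 2dr cosθ).
d² + r² + 2dr cosθ = |CA|² = 0.0058414 m²;  d cosθ + r = -0.065493 m.
|ω_lever| = |0.0902·8.796·-0.065493| / 0.0058414 = 8.8959 rad/s.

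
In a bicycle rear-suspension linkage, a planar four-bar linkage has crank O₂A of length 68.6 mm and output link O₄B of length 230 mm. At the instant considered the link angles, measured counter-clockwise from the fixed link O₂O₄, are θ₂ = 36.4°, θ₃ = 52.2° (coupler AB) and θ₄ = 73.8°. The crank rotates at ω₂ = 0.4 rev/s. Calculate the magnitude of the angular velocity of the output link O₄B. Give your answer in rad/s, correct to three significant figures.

0.554

ω₂ = 2.513 rad/s (from 0.4 rev/s).
Differentiating the loop-closure r₂e^{iθ₂}+r₃e^{iθ₃}=r₁+r₄e^{iθ₄} gives r₂ω₂e^{iθ₂}+r₃ω₃e^{iθ₃}=r₄ω₄e^{iθ₄}.
Eliminating the other unknown: ω₄ = r₂ω₂ sin(θ₂−θ₃) / [r₄ sin(θ₄−θ₃)].
Numerator sine = -0.27228; denominator sine = +0.36812.
Result = 0.0686·2.513·(-0.27228) / (0.23·(+0.36812)) = -0.55444 rad/s; magnitude 0.55444 rad/s.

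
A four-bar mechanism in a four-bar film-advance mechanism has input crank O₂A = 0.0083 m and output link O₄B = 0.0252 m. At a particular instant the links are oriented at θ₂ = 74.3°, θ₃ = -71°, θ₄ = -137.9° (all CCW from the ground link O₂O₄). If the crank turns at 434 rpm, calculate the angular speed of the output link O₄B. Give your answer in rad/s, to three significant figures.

ω₂ = 45.45 rad/s (from 434 rpm).
Differentiating the loop-closure r₂e^{iθ₂}+r₃e^{iθ₃}=r₁+r₄e^{iθ₄} gives r₂ω₂e^{iθ₂}+r₃ω₃e^{iθ₃}=r₄ω₄e^{iθ₄}.
Eliminating the other unknown: ω₄ = r₂ω₂ sin(θ₂−θ₃) / [r₄ sin(θ₄−θ₃)].
Numerator sine = +0.56928; denominator sine = -0.91982.
Result = 0.0083·45.45·(+0.56928) / (0.0252·(-0.91982)) = -9.2644 rad/s; magnitude 9.2644 rad/s.

9.26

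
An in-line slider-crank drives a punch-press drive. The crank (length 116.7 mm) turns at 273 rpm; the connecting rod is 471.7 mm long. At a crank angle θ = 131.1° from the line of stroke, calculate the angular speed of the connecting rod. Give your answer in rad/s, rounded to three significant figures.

4.73

ω = 28.59 rad/s (converted from 273 rpm).
The rod makes angle φ with the slider axis where L sinφ = r sinθ; differentiating, L cosφ·φ̇ = r ω cosθ.
L cosφ = √(L² − r² sin²θ) = 0.46343 m.
|ω_rod| = r ω |cosθ| / √(L² − r² sin²θ) = 0.1167·28.59·0.65738/0.46343 = 4.7325 rad/s.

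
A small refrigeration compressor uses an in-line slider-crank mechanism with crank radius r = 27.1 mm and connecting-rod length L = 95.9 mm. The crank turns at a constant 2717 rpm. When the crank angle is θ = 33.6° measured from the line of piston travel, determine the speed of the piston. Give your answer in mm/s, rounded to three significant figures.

ω = 2π·2717/60 = 284.5 rad/s
For an in-line slider-crank, x = r cosθ + √(L² − r² sin²θ), so v = −rω sinθ·[1 + r cosθ/√(L² − r² sin²θ)].
With r = 0.0271 m, L = 0.0959 m, θ = 33.6°: √(L² − r² sin²θ) = 0.09472 m.
v = −0.0271·284.5·0.55339·[1 + 0.0271·0.83292/0.09472] = -5.2838 m/s.
|v| = 5.2838 m/s = 5283.8 mm/s.

5280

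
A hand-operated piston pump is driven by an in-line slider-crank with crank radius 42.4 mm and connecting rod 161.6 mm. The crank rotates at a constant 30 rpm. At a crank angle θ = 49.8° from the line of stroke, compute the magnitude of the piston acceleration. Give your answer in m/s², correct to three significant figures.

0.253

ω = 2π·30/60 = 3.142 rad/s
x(θ) = r cosθ + √(L² − r² sin²θ); with ω constant, a = ω²·d²x/dθ².
d²x/dθ² = −r cosθ − r²(cos2θ)/√u − r⁴ sin²2θ/(4u^{3/2}),  u = L² − r² sin²θ = 0.0250658 m².
Substituting r = 0.0424 m, L = 0.1616 m, θ = 49.8°: d²x/dθ² = -0.025672 m.
a = ω²·d²x/dθ² = (3.142)²·(-0.025672) = -0.25337 m/s²;  |a| = 0.25337 m/s².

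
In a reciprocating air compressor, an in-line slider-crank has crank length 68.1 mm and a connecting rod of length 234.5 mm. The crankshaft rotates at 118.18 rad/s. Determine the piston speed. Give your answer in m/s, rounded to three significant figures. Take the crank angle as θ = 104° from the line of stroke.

7.24

ω = 118.2 rad/s
For an in-line slider-crank, x = r cosθ + √(L² − r² sin²θ), so v = −rω sinθ·[1 + r cosθ/√(L² − r² sin²θ)].
With r = 0.0681 m, L = 0.2345 m, θ = 104°: √(L² − r² sin²θ) = 0.225 m.
v = −0.0681·118.2·0.97030·[1 + 0.0681·-0.24192/0.225] = -7.2372 m/s.
|v| = 7.2372 m/s.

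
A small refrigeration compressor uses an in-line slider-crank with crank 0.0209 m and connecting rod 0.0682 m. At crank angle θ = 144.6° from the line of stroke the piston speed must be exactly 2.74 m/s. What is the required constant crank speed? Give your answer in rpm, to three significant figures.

2900

For an in-line slider-crank, |v_piston| = rω|sinθ|·[1 + r cosθ/√(L² − r² sin²θ)].
With r = 0.0209 m, L = 0.0682 m, θ = 144.6°: the bracketed kinematic factor |dx/dθ| = 0.0090339 m.
ω = v/|dx/dθ| = 2.74/0.0090339 = 303.3 rad/s.
N = 60ω/(2π) = 2896.3 rpm.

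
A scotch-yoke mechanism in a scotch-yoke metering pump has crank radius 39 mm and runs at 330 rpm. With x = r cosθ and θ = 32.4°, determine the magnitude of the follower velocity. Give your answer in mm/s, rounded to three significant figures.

722

ω = 34.56 rad/s (from 330 rpm).
x = r cosθ ⇒ ẋ = −rω sinθ.
|v| = rω|sinθ| = 0.039·34.56·|sin 32.4°| = 0.72216 m/s = 722.16 mm/s.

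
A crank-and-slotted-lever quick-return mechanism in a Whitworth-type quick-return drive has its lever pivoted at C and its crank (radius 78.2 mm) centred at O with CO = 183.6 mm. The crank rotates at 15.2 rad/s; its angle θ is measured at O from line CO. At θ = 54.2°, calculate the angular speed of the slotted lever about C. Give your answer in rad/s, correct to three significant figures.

3.90

ω = 15.2 rad/s
Crank pin A relative to C: A = (d + r cosθ, r sinθ); lever angle φ = atan2(r sinθ, d + r cosθ).
Differentiating tanφ: φ̇ = rω(d cosθ + r)/(d² + r² + 2dr cosθ).
d² + r² + 2dr cosθ = |CA|² = 0.0566213 m²;  d cosθ + r = +0.1856 m.
|ω_lever| = |0.0782·15.2·+0.1856| / 0.0566213 = 3.8962 rad/s.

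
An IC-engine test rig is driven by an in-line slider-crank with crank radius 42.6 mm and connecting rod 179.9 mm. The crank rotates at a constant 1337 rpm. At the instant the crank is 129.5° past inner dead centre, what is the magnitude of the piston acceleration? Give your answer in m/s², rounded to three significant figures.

567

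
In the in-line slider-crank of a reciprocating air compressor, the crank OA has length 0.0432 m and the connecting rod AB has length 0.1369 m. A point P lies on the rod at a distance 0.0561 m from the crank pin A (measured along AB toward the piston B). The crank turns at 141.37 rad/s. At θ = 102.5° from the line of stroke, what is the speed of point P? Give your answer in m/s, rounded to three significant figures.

5.84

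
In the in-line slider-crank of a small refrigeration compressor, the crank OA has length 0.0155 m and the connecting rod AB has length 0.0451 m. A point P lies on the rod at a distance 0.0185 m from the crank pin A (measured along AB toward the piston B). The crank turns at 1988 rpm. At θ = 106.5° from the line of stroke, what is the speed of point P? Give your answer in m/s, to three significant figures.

ω = 208.2 rad/s.  Crank-pin speed |V_A| = rω = 3.2268 m/s, perpendicular to OA.
Rod angle: sinφ = −(r/L) sinθ ⇒ φ = -19.240°; ω_rod = −rω cosθ/√(L²−r²sin²θ) = +21.523 rad/s.
V_P = V_A + ω_rod × AP, with AP = 0.0185 m along the rod.
Components: V_Px = −rω sinθ − a·ω_rod·sinφ = -2.9627 m/s;  V_Py = rω cosθ + a·ω_rod·cosφ = -0.54053 m/s.
|V_P| = √(V_Px² + V_Py²) = 3.0116 m/s.

3.01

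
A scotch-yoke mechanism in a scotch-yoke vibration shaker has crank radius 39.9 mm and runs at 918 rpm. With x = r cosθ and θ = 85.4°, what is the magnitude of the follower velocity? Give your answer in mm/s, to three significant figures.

ω = 96.13 rad/s (from 918 rpm).
x = r cosθ ⇒ ẋ = −rω sinθ.
|v| = rω|sinθ| = 0.0399·96.13·|sin 85.4°| = 3.8233 m/s = 3823.3 mm/s.

3820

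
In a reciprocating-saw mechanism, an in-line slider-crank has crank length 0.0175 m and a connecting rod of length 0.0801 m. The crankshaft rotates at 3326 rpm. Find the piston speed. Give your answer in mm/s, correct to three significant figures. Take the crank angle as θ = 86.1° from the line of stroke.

ω = 2π·3326/60 = 348.3 rad/s
For an in-line slider-crank, x = r cosθ + √(L² − r² sin²θ), so v = −rω sinθ·[1 + r cosθ/√(L² − r² sin²θ)].
With r = 0.0175 m, L = 0.0801 m, θ = 86.1°: √(L² − r² sin²θ) = 0.078174 m.
v = −0.0175·348.3·0.99768·[1 + 0.0175·0.06802/0.078174] = -6.1737 m/s.
|v| = 6.1737 m/s = 6173.7 mm/s.

6170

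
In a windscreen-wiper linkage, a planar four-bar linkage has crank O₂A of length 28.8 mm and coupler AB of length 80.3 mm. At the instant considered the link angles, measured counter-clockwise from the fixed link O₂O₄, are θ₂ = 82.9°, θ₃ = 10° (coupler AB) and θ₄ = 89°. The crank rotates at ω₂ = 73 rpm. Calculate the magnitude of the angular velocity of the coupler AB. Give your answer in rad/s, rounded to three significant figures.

0.297

ω₂ = 7.645 rad/s (from 73 rpm).
Differentiating the loop-closure r₂e^{iθ₂}+r₃e^{iθ₃}=r₁+r₄e^{iθ₄} gives r₂ω₂e^{iθ₂}+r₃ω₃e^{iθ₃}=r₄ω₄e^{iθ₄}.
Eliminating the other unknown: ω₃ = r₂ω₂ sin(θ₄−θ₂) / [r₃ sin(θ₃−θ₄)].
Numerator sine = +0.10626; denominator sine = -0.98163.
Result = 0.0288·7.645·(+0.10626) / (0.0803·(-0.98163)) = -0.2968 rad/s; magnitude 0.2968 rad/s.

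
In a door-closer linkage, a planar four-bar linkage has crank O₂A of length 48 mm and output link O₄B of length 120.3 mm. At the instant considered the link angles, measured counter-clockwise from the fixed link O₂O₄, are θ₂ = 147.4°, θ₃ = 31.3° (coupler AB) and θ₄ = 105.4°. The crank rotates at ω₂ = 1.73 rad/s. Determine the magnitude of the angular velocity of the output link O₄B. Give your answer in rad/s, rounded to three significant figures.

ω₂ = 1.73 rad/s
Differentiating the loop-closure r₂e^{iθ₂}+r₃e^{iθ₃}=r₁+r₄e^{iθ₄} gives r₂ω₂e^{iθ₂}+r₃ω₃e^{iθ₃}=r₄ω₄e^{iθ₄}.
Eliminating the other unknown: ω₄ = r₂ω₂ sin(θ₂−θ₃) / [r₄ sin(θ₄−θ₃)].
Numerator sine = +0.89803; denominator sine = +0.96174.
Result = 0.048·1.73·(+0.89803) / (0.1203·(+0.96174)) = +0.64454 rad/s; magnitude 0.64454 rad/s.

0.645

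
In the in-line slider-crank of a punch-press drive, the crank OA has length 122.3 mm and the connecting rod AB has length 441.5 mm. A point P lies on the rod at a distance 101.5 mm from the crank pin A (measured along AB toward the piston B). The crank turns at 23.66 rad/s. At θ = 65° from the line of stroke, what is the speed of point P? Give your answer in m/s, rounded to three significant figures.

2.86

ω = 23.66 rad/s.  Crank-pin speed |V_A| = rω = 2.8936 m/s, perpendicular to OA.
Rod angle: sinφ = −(r/L) sinθ ⇒ φ = -14.540°; ω_rod = −rω cosθ/√(L²−r²sin²θ) = -2.8615 rad/s.
V_P = V_A + ω_rod × AP, with AP = 0.1015 m along the rod.
Components: V_Px = −rω sinθ − a·ω_rod·sinφ = -2.6954 m/s;  V_Py = rω cosθ + a·ω_rod·cosφ = +0.94175 m/s.
|V_P| = √(V_Px² + V_Py²) = 2.8552 m/s.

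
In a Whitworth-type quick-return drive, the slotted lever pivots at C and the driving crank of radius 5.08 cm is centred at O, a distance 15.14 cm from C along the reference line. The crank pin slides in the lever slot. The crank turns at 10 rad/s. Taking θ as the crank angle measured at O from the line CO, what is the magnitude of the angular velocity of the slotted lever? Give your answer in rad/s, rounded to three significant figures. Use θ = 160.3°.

ω = 10 rad/s
Crank pin A relative to C: A = (d + r cosθ, r sinθ); lever angle φ = atan2(r sinθ, d + r cosθ).
Differentiating tanφ: φ̇ = rω(d cosθ + r)/(d² + r² + 2dr cosθ).
d² + r² + 2dr cosθ = |CA|² = 0.0110207 m²;  d cosθ + r = -0.091739 m.
|ω_lever| = |0.0508·10·-0.091739| / 0.0110207 = 4.2287 rad/s.

4.23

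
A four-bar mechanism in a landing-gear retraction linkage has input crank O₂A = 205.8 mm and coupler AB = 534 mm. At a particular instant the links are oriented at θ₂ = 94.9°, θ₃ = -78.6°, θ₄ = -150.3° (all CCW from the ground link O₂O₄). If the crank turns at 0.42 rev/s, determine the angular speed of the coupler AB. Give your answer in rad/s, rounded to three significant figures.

ω₂ = 2.639 rad/s (from 0.42 rev/s).
Differentiating the loop-closure r₂e^{iθ₂}+r₃e^{iθ₃}=r₁+r₄e^{iθ₄} gives r₂ω₂e^{iθ₂}+r₃ω₃e^{iθ₃}=r₄ω₄e^{iθ₄}.
Eliminating the other unknown: ω₃ = r₂ω₂ sin(θ₄−θ₂) / [r₃ sin(θ₃−θ₄)].
Numerator sine = +0.90778; denominator sine = +0.94943.
Result = 0.2058·2.639·(+0.90778) / (0.534·(+0.94943)) = +0.97242 rad/s; magnitude 0.97242 rad/s.

0.972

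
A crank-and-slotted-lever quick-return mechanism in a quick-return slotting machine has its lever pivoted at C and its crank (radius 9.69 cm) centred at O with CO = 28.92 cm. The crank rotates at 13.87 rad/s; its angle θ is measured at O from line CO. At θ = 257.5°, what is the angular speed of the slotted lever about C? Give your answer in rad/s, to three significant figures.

ω = 13.87 rad/s
Crank pin A relative to C: A = (d + r cosθ, r sinθ); lever angle φ = atan2(r sinθ, d + r cosθ).
Differentiating tanφ: φ̇ = rω(d cosθ + r)/(d² + r² + 2dr cosθ).
d² + r² + 2dr cosθ = |CA|² = 0.0808955 m²;  d cosθ + r = +0.034306 m.
|ω_lever| = |0.0969·13.87·+0.034306| / 0.0808955 = 0.56996 rad/s.

0.570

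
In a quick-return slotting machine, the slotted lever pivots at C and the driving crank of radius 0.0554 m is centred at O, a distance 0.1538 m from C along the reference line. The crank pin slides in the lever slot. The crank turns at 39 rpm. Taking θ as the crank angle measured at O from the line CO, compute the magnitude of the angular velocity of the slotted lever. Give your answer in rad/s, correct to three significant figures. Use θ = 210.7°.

1.44

ω = 4.084 rad/s (from 39 rpm).
Crank pin A relative to C: A = (d + r cosθ, r sinθ); lever angle φ = atan2(r sinθ, d + r cosθ).
Differentiating tanφ: φ̇ = rω(d cosθ + r)/(d² + r² + 2dr cosθ).
d² + r² + 2dr cosθ = |CA|² = 0.0120708 m²;  d cosθ + r = -0.076845 m.
|ω_lever| = |0.0554·4.084·-0.076845| / 0.0120708 = 1.4404 rad/s.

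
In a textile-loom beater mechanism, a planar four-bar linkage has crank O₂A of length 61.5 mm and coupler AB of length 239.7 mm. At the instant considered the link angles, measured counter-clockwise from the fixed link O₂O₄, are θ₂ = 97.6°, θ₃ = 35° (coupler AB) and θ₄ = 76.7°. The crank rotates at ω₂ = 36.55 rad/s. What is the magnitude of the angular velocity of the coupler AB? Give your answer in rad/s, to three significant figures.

5.03

ω₂ = 36.55 rad/s
Differentiating the loop-closure r₂e^{iθ₂}+r₃e^{iθ₃}=r₁+r₄e^{iθ₄} gives r₂ω₂e^{iθ₂}+r₃ω₃e^{iθ₃}=r₄ω₄e^{iθ₄}.
Eliminating the other unknown: ω₃ = r₂ω₂ sin(θ₄−θ₂) / [r₃ sin(θ₃−θ₄)].
Numerator sine = -0.35674; denominator sine = -0.66523.
Result = 0.0615·36.55·(-0.35674) / (0.2397·(-0.66523)) = +5.0289 rad/s; magnitude 5.0289 rad/s.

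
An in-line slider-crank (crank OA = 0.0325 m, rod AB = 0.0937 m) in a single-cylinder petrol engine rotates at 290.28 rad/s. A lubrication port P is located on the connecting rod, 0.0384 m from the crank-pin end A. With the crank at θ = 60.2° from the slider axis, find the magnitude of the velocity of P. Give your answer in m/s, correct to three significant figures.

9.22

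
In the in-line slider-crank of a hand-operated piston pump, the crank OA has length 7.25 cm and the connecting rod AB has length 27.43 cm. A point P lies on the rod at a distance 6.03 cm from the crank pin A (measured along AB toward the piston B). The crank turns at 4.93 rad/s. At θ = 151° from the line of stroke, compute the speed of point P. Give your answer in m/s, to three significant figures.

0.294

ω = 4.93 rad/s.  Crank-pin speed |V_A| = rω = 0.35742 m/s, perpendicular to OA.
Rod angle: sinφ = −(r/L) sinθ ⇒ φ = -7.362°; ω_rod = −rω cosθ/√(L²−r²sin²θ) = +1.1491 rad/s.
V_P = V_A + ω_rod × AP, with AP = 0.0603 m along the rod.
Components: V_Px = −rω sinθ − a·ω_rod·sinφ = -0.1644 m/s;  V_Py = rω cosθ + a·ω_rod·cosφ = -0.24389 m/s.
|V_P| = √(V_Px² + V_Py²) = 0.29413 m/s.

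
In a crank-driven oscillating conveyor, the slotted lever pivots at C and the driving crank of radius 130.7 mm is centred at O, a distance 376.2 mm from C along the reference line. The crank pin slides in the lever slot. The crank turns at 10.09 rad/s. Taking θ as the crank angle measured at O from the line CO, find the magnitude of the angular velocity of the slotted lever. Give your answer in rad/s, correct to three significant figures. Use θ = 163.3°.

ω = 10.09 rad/s
Crank pin A relative to C: A = (d + r cosθ, r sinθ); lever angle φ = atan2(r sinθ, d + r cosθ).
Differentiating tanφ: φ̇ = rω(d cosθ + r)/(d² + r² + 2dr cosθ).
d² + r² + 2dr cosθ = |CA|² = 0.0644179 m²;  d cosθ + r = -0.22963 m.
|ω_lever| = |0.1307·10.09·-0.22963| / 0.0644179 = 4.701 rad/s.

4.70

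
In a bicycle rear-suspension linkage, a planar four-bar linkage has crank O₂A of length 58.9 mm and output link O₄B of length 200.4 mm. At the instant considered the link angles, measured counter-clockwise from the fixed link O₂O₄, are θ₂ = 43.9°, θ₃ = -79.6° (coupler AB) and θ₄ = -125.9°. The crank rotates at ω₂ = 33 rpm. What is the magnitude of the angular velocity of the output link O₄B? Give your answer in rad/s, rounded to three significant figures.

1.17

ω₂ = 3.456 rad/s (from 33 rpm).
Differentiating the loop-closure r₂e^{iθ₂}+r₃e^{iθ₃}=r₁+r₄e^{iθ₄} gives r₂ω₂e^{iθ₂}+r₃ω₃e^{iθ₃}=r₄ω₄e^{iθ₄}.
Eliminating the other unknown: ω₄ = r₂ω₂ sin(θ₂−θ₃) / [r₄ sin(θ₄−θ₃)].
Numerator sine = +0.83389; denominator sine = -0.72297.
Result = 0.0589·3.456·(+0.83389) / (0.2004·(-0.72297)) = -1.1715 rad/s; magnitude 1.1715 rad/s.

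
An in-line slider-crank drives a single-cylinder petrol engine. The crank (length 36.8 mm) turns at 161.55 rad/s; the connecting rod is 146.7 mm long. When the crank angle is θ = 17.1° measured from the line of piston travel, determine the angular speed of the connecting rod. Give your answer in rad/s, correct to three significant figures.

38.8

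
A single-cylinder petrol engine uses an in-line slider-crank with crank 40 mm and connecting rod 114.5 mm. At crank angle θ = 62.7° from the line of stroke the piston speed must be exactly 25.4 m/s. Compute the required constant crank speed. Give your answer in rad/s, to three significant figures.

612

For an in-line slider-crank, |v_piston| = rω|sinθ|·[1 + r cosθ/√(L² − r² sin²θ)].
With r = 0.04 m, L = 0.1145 m, θ = 62.7°: the bracketed kinematic factor |dx/dθ| = 0.041536 m.
ω = v/|dx/dθ| = 25.4/0.041536 = 611.52 rad/s.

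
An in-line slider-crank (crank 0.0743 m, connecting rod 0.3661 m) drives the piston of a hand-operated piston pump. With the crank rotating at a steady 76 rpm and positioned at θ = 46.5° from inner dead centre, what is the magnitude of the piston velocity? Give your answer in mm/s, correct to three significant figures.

490

ω = 2π·76/60 = 7.959 rad/s
For an in-line slider-crank, x = r cosθ + √(L² − r² sin²θ), so v = −rω sinθ·[1 + r cosθ/√(L² − r² sin²θ)].
With r = 0.0743 m, L = 0.3661 m, θ = 46.5°: √(L² − r² sin²θ) = 0.36211 m.
v = −0.0743·7.959·0.72537·[1 + 0.0743·0.68835/0.36211] = -0.48952 m/s.
|v| = 0.48952 m/s = 489.52 mm/s.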